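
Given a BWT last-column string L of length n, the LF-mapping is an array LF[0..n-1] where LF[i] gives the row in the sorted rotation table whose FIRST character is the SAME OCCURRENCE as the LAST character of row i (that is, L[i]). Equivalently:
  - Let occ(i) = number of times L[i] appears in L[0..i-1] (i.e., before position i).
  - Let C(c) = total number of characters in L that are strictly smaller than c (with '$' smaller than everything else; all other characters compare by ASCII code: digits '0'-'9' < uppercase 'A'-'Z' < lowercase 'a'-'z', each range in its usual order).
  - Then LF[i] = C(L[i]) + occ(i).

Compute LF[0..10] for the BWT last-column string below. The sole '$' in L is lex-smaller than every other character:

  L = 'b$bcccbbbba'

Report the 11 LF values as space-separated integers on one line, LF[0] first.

Char counts: '$':1, 'a':1, 'b':6, 'c':3
C (first-col start): C('$')=0, C('a')=1, C('b')=2, C('c')=8
L[0]='b': occ=0, LF[0]=C('b')+0=2+0=2
L[1]='$': occ=0, LF[1]=C('$')+0=0+0=0
L[2]='b': occ=1, LF[2]=C('b')+1=2+1=3
L[3]='c': occ=0, LF[3]=C('c')+0=8+0=8
L[4]='c': occ=1, LF[4]=C('c')+1=8+1=9
L[5]='c': occ=2, LF[5]=C('c')+2=8+2=10
L[6]='b': occ=2, LF[6]=C('b')+2=2+2=4
L[7]='b': occ=3, LF[7]=C('b')+3=2+3=5
L[8]='b': occ=4, LF[8]=C('b')+4=2+4=6
L[9]='b': occ=5, LF[9]=C('b')+5=2+5=7
L[10]='a': occ=0, LF[10]=C('a')+0=1+0=1

Answer: 2 0 3 8 9 10 4 5 6 7 1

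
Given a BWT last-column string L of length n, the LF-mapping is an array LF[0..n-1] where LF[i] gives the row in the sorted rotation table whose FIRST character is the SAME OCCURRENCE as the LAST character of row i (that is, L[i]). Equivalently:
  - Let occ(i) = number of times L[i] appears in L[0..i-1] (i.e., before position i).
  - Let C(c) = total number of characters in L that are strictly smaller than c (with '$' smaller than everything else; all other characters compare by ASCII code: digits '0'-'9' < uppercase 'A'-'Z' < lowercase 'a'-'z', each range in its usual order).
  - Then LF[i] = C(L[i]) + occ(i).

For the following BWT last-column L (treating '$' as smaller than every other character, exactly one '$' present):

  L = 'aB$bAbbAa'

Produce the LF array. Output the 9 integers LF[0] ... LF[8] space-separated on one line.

Char counts: '$':1, 'A':2, 'B':1, 'a':2, 'b':3
C (first-col start): C('$')=0, C('A')=1, C('B')=3, C('a')=4, C('b')=6
L[0]='a': occ=0, LF[0]=C('a')+0=4+0=4
L[1]='B': occ=0, LF[1]=C('B')+0=3+0=3
L[2]='$': occ=0, LF[2]=C('$')+0=0+0=0
L[3]='b': occ=0, LF[3]=C('b')+0=6+0=6
L[4]='A': occ=0, LF[4]=C('A')+0=1+0=1
L[5]='b': occ=1, LF[5]=C('b')+1=6+1=7
L[6]='b': occ=2, LF[6]=C('b')+2=6+2=8
L[7]='A': occ=1, LF[7]=C('A')+1=1+1=2
L[8]='a': occ=1, LF[8]=C('a')+1=4+1=5

Answer: 4 3 0 6 1 7 8 2 5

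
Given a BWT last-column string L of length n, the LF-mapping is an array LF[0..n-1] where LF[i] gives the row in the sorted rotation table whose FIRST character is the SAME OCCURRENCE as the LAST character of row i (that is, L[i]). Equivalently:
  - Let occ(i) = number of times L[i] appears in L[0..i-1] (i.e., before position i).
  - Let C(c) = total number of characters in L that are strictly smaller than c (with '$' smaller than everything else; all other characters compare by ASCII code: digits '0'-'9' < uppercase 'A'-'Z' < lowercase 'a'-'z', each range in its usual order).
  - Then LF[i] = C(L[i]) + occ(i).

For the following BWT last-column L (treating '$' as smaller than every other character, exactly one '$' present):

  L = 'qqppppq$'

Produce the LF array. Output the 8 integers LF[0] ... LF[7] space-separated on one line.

Answer: 5 6 1 2 3 4 7 0

Derivation:
Char counts: '$':1, 'p':4, 'q':3
C (first-col start): C('$')=0, C('p')=1, C('q')=5
L[0]='q': occ=0, LF[0]=C('q')+0=5+0=5
L[1]='q': occ=1, LF[1]=C('q')+1=5+1=6
L[2]='p': occ=0, LF[2]=C('p')+0=1+0=1
L[3]='p': occ=1, LF[3]=C('p')+1=1+1=2
L[4]='p': occ=2, LF[4]=C('p')+2=1+2=3
L[5]='p': occ=3, LF[5]=C('p')+3=1+3=4
L[6]='q': occ=2, LF[6]=C('q')+2=5+2=7
L[7]='$': occ=0, LF[7]=C('$')+0=0+0=0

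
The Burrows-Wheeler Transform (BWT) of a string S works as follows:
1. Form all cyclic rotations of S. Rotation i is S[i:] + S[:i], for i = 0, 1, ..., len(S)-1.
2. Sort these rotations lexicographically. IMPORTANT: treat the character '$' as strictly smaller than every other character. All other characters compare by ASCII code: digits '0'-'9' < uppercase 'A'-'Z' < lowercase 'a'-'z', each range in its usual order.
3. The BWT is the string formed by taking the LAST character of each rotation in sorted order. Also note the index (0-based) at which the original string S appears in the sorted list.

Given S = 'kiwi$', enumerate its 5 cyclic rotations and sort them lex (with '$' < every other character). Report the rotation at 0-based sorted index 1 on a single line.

Answer: i$kiw

Derivation:
All 5 rotations (rotation i = S[i:]+S[:i]):
  rot[0] = kiwi$
  rot[1] = iwi$k
  rot[2] = wi$ki
  rot[3] = i$kiw
  rot[4] = $kiwi
Sorted (with $ < everything):
  sorted[0] = $kiwi
  sorted[1] = i$kiw
  sorted[2] = iwi$k
  sorted[3] = kiwi$
  sorted[4] = wi$ki
sorted[1] = i$kiw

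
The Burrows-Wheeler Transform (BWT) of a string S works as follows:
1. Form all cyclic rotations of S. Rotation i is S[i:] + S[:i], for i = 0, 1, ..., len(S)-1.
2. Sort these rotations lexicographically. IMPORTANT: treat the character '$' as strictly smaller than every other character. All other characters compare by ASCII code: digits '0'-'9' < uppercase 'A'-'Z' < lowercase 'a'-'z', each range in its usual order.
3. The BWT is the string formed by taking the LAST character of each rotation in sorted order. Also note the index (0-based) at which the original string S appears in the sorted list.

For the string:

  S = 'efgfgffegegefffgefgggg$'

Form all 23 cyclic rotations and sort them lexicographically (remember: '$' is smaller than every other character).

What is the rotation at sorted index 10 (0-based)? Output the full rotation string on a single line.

Answer: fgefgggg$efgfgffegegeff

Derivation:
All 23 rotations (rotation i = S[i:]+S[:i]):
  rot[0] = efgfgffegegefffgefgggg$
  rot[1] = fgfgffegegefffgefgggg$e
  rot[2] = gfgffegegefffgefgggg$ef
  rot[3] = fgffegegefffgefgggg$efg
  rot[4] = gffegegefffgefgggg$efgf
  rot[5] = ffegegefffgefgggg$efgfg
  rot[6] = fegegefffgefgggg$efgfgf
  rot[7] = egegefffgefgggg$efgfgff
  rot[8] = gegefffgefgggg$efgfgffe
  rot[9] = egefffgefgggg$efgfgffeg
  rot[10] = gefffgefgggg$efgfgffege
  rot[11] = efffgefgggg$efgfgffegeg
  rot[12] = fffgefgggg$efgfgffegege
  rot[13] = ffgefgggg$efgfgffegegef
  rot[14] = fgefgggg$efgfgffegegeff
  rot[15] = gefgggg$efgfgffegegefff
  rot[16] = efgggg$efgfgffegegefffg
  rot[17] = fgggg$efgfgffegegefffge
  rot[18] = gggg$efgfgffegegefffgef
  rot[19] = ggg$efgfgffegegefffgefg
  rot[20] = gg$efgfgffegegefffgefgg
  rot[21] = g$efgfgffegegefffgefggg
  rot[22] = $efgfgffegegefffgefgggg
Sorted (with $ < everything):
  sorted[0] = $efgfgffegegefffgefgggg
  sorted[1] = efffgefgggg$efgfgffegeg
  sorted[2] = efgfgffegegefffgefgggg$
  sorted[3] = efgggg$efgfgffegegefffg
  sorted[4] = egefffgefgggg$efgfgffeg
  sorted[5] = egegefffgefgggg$efgfgff
  sorted[6] = fegegefffgefgggg$efgfgf
  sorted[7] = ffegegefffgefgggg$efgfg
  sorted[8] = fffgefgggg$efgfgffegege
  sorted[9] = ffgefgggg$efgfgffegegef
  sorted[10] = fgefgggg$efgfgffegegeff
  sorted[11] = fgffegegefffgefgggg$efg
  sorted[12] = fgfgffegegefffgefgggg$e
  sorted[13] = fgggg$efgfgffegegefffge
  sorted[14] = g$efgfgffegegefffgefggg
  sorted[15] = gefffgefgggg$efgfgffege
  sorted[16] = gefgggg$efgfgffegegefff
  sorted[17] = gegefffgefgggg$efgfgffe
  sorted[18] = gffegegefffgefgggg$efgf
  sorted[19] = gfgffegegefffgefgggg$ef
  sorted[20] = gg$efgfgffegegefffgefgg
  sorted[21] = ggg$efgfgffegegefffgefg
  sorted[22] = gggg$efgfgffegegefffgef
sorted[10] = fgefgggg$efgfgffegegeff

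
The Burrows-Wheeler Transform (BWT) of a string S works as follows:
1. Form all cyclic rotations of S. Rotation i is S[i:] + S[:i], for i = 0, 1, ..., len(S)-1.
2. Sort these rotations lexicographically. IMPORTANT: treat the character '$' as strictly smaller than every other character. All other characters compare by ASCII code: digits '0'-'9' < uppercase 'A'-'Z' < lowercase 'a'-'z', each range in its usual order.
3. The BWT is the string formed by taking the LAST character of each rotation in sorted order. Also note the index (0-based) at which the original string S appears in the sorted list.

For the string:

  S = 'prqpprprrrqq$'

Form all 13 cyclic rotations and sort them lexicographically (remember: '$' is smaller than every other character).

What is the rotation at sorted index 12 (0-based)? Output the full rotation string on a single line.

Answer: rrrqq$prqpprp

Derivation:
All 13 rotations (rotation i = S[i:]+S[:i]):
  rot[0] = prqpprprrrqq$
  rot[1] = rqpprprrrqq$p
  rot[2] = qpprprrrqq$pr
  rot[3] = pprprrrqq$prq
  rot[4] = prprrrqq$prqp
  rot[5] = rprrrqq$prqpp
  rot[6] = prrrqq$prqppr
  rot[7] = rrrqq$prqpprp
  rot[8] = rrqq$prqpprpr
  rot[9] = rqq$prqpprprr
  rot[10] = qq$prqpprprrr
  rot[11] = q$prqpprprrrq
  rot[12] = $prqpprprrrqq
Sorted (with $ < everything):
  sorted[0] = $prqpprprrrqq
  sorted[1] = pprprrrqq$prq
  sorted[2] = prprrrqq$prqp
  sorted[3] = prqpprprrrqq$
  sorted[4] = prrrqq$prqppr
  sorted[5] = q$prqpprprrrq
  sorted[6] = qpprprrrqq$pr
  sorted[7] = qq$prqpprprrr
  sorted[8] = rprrrqq$prqpp
  sorted[9] = rqpprprrrqq$p
  sorted[10] = rqq$prqpprprr
  sorted[11] = rrqq$prqpprpr
  sorted[12] = rrrqq$prqpprp
sorted[12] = rrrqq$prqpprp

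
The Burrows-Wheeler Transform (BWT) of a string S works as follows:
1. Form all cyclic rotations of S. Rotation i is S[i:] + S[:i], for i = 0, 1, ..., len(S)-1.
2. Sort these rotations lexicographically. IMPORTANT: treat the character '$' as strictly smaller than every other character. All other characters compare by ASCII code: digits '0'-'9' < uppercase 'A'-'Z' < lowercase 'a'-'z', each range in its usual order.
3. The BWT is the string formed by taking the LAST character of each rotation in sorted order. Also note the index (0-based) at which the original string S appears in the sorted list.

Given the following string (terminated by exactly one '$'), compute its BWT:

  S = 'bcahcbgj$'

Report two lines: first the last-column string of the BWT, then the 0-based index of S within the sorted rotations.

All 9 rotations (rotation i = S[i:]+S[:i]):
  rot[0] = bcahcbgj$
  rot[1] = cahcbgj$b
  rot[2] = ahcbgj$bc
  rot[3] = hcbgj$bca
  rot[4] = cbgj$bcah
  rot[5] = bgj$bcahc
  rot[6] = gj$bcahcb
  rot[7] = j$bcahcbg
  rot[8] = $bcahcbgj
Sorted (with $ < everything):
  sorted[0] = $bcahcbgj  (last char: 'j')
  sorted[1] = ahcbgj$bc  (last char: 'c')
  sorted[2] = bcahcbgj$  (last char: '$')
  sorted[3] = bgj$bcahc  (last char: 'c')
  sorted[4] = cahcbgj$b  (last char: 'b')
  sorted[5] = cbgj$bcah  (last char: 'h')
  sorted[6] = gj$bcahcb  (last char: 'b')
  sorted[7] = hcbgj$bca  (last char: 'a')
  sorted[8] = j$bcahcbg  (last char: 'g')
Last column: jc$cbhbag
Original string S is at sorted index 2

Answer: jc$cbhbag
2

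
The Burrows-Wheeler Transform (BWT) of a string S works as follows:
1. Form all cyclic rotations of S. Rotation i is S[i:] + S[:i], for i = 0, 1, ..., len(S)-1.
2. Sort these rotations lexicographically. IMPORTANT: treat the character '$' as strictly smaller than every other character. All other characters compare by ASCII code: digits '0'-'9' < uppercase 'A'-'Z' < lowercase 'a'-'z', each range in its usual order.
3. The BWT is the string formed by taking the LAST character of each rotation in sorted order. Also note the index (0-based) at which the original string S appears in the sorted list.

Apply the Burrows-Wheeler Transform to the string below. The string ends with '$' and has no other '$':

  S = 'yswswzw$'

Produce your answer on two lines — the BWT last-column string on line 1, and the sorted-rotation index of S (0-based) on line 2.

Answer: wywzss$w
6

Derivation:
All 8 rotations (rotation i = S[i:]+S[:i]):
  rot[0] = yswswzw$
  rot[1] = swswzw$y
  rot[2] = wswzw$ys
  rot[3] = swzw$ysw
  rot[4] = wzw$ysws
  rot[5] = zw$yswsw
  rot[6] = w$yswswz
  rot[7] = $yswswzw
Sorted (with $ < everything):
  sorted[0] = $yswswzw  (last char: 'w')
  sorted[1] = swswzw$y  (last char: 'y')
  sorted[2] = swzw$ysw  (last char: 'w')
  sorted[3] = w$yswswz  (last char: 'z')
  sorted[4] = wswzw$ys  (last char: 's')
  sorted[5] = wzw$ysws  (last char: 's')
  sorted[6] = yswswzw$  (last char: '$')
  sorted[7] = zw$yswsw  (last char: 'w')
Last column: wywzss$w
Original string S is at sorted index 6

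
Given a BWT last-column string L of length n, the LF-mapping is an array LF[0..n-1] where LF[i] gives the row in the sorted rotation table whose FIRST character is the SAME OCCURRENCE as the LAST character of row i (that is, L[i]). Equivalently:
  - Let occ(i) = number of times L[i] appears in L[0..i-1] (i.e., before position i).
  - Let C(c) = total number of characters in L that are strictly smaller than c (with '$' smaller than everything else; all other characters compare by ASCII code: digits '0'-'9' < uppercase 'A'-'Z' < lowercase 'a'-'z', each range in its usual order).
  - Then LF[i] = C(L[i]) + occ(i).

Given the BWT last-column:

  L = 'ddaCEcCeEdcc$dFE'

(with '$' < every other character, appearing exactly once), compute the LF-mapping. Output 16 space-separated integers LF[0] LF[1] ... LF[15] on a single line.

Answer: 11 12 7 1 3 8 2 15 4 13 9 10 0 14 6 5

Derivation:
Char counts: '$':1, 'C':2, 'E':3, 'F':1, 'a':1, 'c':3, 'd':4, 'e':1
C (first-col start): C('$')=0, C('C')=1, C('E')=3, C('F')=6, C('a')=7, C('c')=8, C('d')=11, C('e')=15
L[0]='d': occ=0, LF[0]=C('d')+0=11+0=11
L[1]='d': occ=1, LF[1]=C('d')+1=11+1=12
L[2]='a': occ=0, LF[2]=C('a')+0=7+0=7
L[3]='C': occ=0, LF[3]=C('C')+0=1+0=1
L[4]='E': occ=0, LF[4]=C('E')+0=3+0=3
L[5]='c': occ=0, LF[5]=C('c')+0=8+0=8
L[6]='C': occ=1, LF[6]=C('C')+1=1+1=2
L[7]='e': occ=0, LF[7]=C('e')+0=15+0=15
L[8]='E': occ=1, LF[8]=C('E')+1=3+1=4
L[9]='d': occ=2, LF[9]=C('d')+2=11+2=13
L[10]='c': occ=1, LF[10]=C('c')+1=8+1=9
L[11]='c': occ=2, LF[11]=C('c')+2=8+2=10
L[12]='$': occ=0, LF[12]=C('$')+0=0+0=0
L[13]='d': occ=3, LF[13]=C('d')+3=11+3=14
L[14]='F': occ=0, LF[14]=C('F')+0=6+0=6
L[15]='E': occ=2, LF[15]=C('E')+2=3+2=5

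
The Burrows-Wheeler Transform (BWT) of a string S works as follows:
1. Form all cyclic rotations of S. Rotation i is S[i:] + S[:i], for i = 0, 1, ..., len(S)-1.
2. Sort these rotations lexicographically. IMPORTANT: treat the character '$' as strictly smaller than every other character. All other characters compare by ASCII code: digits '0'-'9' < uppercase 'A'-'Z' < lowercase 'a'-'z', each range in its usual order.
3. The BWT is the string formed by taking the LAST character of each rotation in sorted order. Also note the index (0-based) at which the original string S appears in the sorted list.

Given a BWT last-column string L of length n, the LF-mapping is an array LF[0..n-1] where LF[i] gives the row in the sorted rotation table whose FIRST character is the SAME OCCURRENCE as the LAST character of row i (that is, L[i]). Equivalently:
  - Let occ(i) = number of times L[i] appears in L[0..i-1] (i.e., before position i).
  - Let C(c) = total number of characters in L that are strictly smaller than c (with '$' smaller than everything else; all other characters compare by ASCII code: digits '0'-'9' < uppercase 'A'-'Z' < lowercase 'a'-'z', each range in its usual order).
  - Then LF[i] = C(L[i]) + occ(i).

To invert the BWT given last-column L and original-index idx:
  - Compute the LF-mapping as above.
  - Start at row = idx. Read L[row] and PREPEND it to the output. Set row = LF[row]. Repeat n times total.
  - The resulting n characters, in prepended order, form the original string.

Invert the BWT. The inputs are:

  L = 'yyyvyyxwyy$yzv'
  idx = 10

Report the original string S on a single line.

LF mapping: 5 6 7 1 8 9 4 3 10 11 0 12 13 2
Walk LF starting at row 10, prepending L[row]:
  step 1: row=10, L[10]='$', prepend. Next row=LF[10]=0
  step 2: row=0, L[0]='y', prepend. Next row=LF[0]=5
  step 3: row=5, L[5]='y', prepend. Next row=LF[5]=9
  step 4: row=9, L[9]='y', prepend. Next row=LF[9]=11
  step 5: row=11, L[11]='y', prepend. Next row=LF[11]=12
  step 6: row=12, L[12]='z', prepend. Next row=LF[12]=13
  step 7: row=13, L[13]='v', prepend. Next row=LF[13]=2
  step 8: row=2, L[2]='y', prepend. Next row=LF[2]=7
  step 9: row=7, L[7]='w', prepend. Next row=LF[7]=3
  step 10: row=3, L[3]='v', prepend. Next row=LF[3]=1
  step 11: row=1, L[1]='y', prepend. Next row=LF[1]=6
  step 12: row=6, L[6]='x', prepend. Next row=LF[6]=4
  step 13: row=4, L[4]='y', prepend. Next row=LF[4]=8
  step 14: row=8, L[8]='y', prepend. Next row=LF[8]=10
Reversed output: yyxyvwyvzyyyy$

Answer: yyxyvwyvzyyyy$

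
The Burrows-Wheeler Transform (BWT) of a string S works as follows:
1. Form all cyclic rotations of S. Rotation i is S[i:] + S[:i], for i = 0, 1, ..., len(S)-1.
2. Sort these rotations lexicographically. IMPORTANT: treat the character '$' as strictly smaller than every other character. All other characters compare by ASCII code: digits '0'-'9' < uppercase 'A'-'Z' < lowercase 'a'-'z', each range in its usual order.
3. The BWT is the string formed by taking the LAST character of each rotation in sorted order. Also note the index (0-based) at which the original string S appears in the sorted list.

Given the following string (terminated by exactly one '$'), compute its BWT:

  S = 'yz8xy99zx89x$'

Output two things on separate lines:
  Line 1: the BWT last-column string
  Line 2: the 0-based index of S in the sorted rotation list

Answer: xxzy899z8x$y9
10

Derivation:
All 13 rotations (rotation i = S[i:]+S[:i]):
  rot[0] = yz8xy99zx89x$
  rot[1] = z8xy99zx89x$y
  rot[2] = 8xy99zx89x$yz
  rot[3] = xy99zx89x$yz8
  rot[4] = y99zx89x$yz8x
  rot[5] = 99zx89x$yz8xy
  rot[6] = 9zx89x$yz8xy9
  rot[7] = zx89x$yz8xy99
  rot[8] = x89x$yz8xy99z
  rot[9] = 89x$yz8xy99zx
  rot[10] = 9x$yz8xy99zx8
  rot[11] = x$yz8xy99zx89
  rot[12] = $yz8xy99zx89x
Sorted (with $ < everything):
  sorted[0] = $yz8xy99zx89x  (last char: 'x')
  sorted[1] = 89x$yz8xy99zx  (last char: 'x')
  sorted[2] = 8xy99zx89x$yz  (last char: 'z')
  sorted[3] = 99zx89x$yz8xy  (last char: 'y')
  sorted[4] = 9x$yz8xy99zx8  (last char: '8')
  sorted[5] = 9zx89x$yz8xy9  (last char: '9')
  sorted[6] = x$yz8xy99zx89  (last char: '9')
  sorted[7] = x89x$yz8xy99z  (last char: 'z')
  sorted[8] = xy99zx89x$yz8  (last char: '8')
  sorted[9] = y99zx89x$yz8x  (last char: 'x')
  sorted[10] = yz8xy99zx89x$  (last char: '$')
  sorted[11] = z8xy99zx89x$y  (last char: 'y')
  sorted[12] = zx89x$yz8xy99  (last char: '9')
Last column: xxzy899z8x$y9
Original string S is at sorted index 10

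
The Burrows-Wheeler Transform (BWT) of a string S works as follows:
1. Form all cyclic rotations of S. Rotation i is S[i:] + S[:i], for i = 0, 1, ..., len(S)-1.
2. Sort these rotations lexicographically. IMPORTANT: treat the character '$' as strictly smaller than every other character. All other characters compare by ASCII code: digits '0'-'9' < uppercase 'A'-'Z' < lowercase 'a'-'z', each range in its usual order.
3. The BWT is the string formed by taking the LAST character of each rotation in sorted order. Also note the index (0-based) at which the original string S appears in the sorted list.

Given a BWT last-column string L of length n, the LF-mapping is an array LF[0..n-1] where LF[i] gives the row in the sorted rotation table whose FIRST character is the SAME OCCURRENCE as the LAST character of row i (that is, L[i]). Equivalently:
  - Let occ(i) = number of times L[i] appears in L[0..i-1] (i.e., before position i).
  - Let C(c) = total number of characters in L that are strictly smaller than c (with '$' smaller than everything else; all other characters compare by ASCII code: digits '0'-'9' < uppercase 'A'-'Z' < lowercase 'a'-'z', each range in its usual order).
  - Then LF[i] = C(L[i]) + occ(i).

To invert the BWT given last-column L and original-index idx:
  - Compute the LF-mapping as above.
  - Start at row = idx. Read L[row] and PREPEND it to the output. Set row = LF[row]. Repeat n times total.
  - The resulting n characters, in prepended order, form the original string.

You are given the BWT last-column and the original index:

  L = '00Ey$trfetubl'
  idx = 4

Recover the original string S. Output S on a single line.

LF mapping: 1 2 3 12 0 9 8 6 5 10 11 4 7
Walk LF starting at row 4, prepending L[row]:
  step 1: row=4, L[4]='$', prepend. Next row=LF[4]=0
  step 2: row=0, L[0]='0', prepend. Next row=LF[0]=1
  step 3: row=1, L[1]='0', prepend. Next row=LF[1]=2
  step 4: row=2, L[2]='E', prepend. Next row=LF[2]=3
  step 5: row=3, L[3]='y', prepend. Next row=LF[3]=12
  step 6: row=12, L[12]='l', prepend. Next row=LF[12]=7
  step 7: row=7, L[7]='f', prepend. Next row=LF[7]=6
  step 8: row=6, L[6]='r', prepend. Next row=LF[6]=8
  step 9: row=8, L[8]='e', prepend. Next row=LF[8]=5
  step 10: row=5, L[5]='t', prepend. Next row=LF[5]=9
  step 11: row=9, L[9]='t', prepend. Next row=LF[9]=10
  step 12: row=10, L[10]='u', prepend. Next row=LF[10]=11
  step 13: row=11, L[11]='b', prepend. Next row=LF[11]=4
Reversed output: butterflyE00$

Answer: butterflyE00$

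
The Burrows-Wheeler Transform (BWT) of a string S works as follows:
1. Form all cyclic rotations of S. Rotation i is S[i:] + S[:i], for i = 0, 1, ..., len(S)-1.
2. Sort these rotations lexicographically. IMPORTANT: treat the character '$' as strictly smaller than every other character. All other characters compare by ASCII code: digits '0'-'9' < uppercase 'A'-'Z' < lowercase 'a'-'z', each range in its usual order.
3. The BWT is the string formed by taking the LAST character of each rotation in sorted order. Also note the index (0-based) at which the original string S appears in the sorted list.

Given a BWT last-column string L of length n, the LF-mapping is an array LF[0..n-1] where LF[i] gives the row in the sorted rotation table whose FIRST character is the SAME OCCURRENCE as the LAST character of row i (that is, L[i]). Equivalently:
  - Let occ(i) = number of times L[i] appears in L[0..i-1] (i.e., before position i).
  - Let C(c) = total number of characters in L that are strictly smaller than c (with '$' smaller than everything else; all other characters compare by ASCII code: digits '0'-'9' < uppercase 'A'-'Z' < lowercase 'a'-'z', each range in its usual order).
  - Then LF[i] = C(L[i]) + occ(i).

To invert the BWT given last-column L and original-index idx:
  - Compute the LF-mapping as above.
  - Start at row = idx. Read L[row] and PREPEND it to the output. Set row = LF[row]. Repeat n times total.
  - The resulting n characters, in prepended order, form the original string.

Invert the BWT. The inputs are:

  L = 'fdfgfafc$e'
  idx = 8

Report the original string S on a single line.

LF mapping: 5 3 6 9 7 1 8 2 0 4
Walk LF starting at row 8, prepending L[row]:
  step 1: row=8, L[8]='$', prepend. Next row=LF[8]=0
  step 2: row=0, L[0]='f', prepend. Next row=LF[0]=5
  step 3: row=5, L[5]='a', prepend. Next row=LF[5]=1
  step 4: row=1, L[1]='d', prepend. Next row=LF[1]=3
  step 5: row=3, L[3]='g', prepend. Next row=LF[3]=9
  step 6: row=9, L[9]='e', prepend. Next row=LF[9]=4
  step 7: row=4, L[4]='f', prepend. Next row=LF[4]=7
  step 8: row=7, L[7]='c', prepend. Next row=LF[7]=2
  step 9: row=2, L[2]='f', prepend. Next row=LF[2]=6
  step 10: row=6, L[6]='f', prepend. Next row=LF[6]=8
Reversed output: ffcfegdaf$

Answer: ffcfegdaf$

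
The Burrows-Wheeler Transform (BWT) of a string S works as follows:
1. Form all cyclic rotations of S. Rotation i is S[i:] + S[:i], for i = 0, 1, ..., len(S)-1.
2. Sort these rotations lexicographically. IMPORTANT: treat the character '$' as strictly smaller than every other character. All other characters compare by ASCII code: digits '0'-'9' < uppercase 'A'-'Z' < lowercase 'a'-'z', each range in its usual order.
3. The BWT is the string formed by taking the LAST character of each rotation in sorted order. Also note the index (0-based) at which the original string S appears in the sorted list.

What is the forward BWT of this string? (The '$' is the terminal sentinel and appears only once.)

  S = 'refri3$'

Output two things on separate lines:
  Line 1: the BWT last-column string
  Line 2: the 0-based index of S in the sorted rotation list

Answer: 3irer$f
5

Derivation:
All 7 rotations (rotation i = S[i:]+S[:i]):
  rot[0] = refri3$
  rot[1] = efri3$r
  rot[2] = fri3$re
  rot[3] = ri3$ref
  rot[4] = i3$refr
  rot[5] = 3$refri
  rot[6] = $refri3
Sorted (with $ < everything):
  sorted[0] = $refri3  (last char: '3')
  sorted[1] = 3$refri  (last char: 'i')
  sorted[2] = efri3$r  (last char: 'r')
  sorted[3] = fri3$re  (last char: 'e')
  sorted[4] = i3$refr  (last char: 'r')
  sorted[5] = refri3$  (last char: '$')
  sorted[6] = ri3$ref  (last char: 'f')
Last column: 3irer$f
Original string S is at sorted index 5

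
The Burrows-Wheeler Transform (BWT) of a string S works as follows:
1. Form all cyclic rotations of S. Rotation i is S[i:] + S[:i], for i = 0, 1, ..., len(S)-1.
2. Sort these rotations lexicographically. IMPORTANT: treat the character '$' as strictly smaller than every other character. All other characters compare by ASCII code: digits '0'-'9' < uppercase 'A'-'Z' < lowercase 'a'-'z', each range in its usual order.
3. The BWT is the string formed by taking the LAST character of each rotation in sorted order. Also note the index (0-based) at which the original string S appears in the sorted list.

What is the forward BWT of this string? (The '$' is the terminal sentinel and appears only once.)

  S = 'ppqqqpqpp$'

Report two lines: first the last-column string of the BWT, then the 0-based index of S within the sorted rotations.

Answer: ppq$qppqqp
3

Derivation:
All 10 rotations (rotation i = S[i:]+S[:i]):
  rot[0] = ppqqqpqpp$
  rot[1] = pqqqpqpp$p
  rot[2] = qqqpqpp$pp
  rot[3] = qqpqpp$ppq
  rot[4] = qpqpp$ppqq
  rot[5] = pqpp$ppqqq
  rot[6] = qpp$ppqqqp
  rot[7] = pp$ppqqqpq
  rot[8] = p$ppqqqpqp
  rot[9] = $ppqqqpqpp
Sorted (with $ < everything):
  sorted[0] = $ppqqqpqpp  (last char: 'p')
  sorted[1] = p$ppqqqpqp  (last char: 'p')
  sorted[2] = pp$ppqqqpq  (last char: 'q')
  sorted[3] = ppqqqpqpp$  (last char: '$')
  sorted[4] = pqpp$ppqqq  (last char: 'q')
  sorted[5] = pqqqpqpp$p  (last char: 'p')
  sorted[6] = qpp$ppqqqp  (last char: 'p')
  sorted[7] = qpqpp$ppqq  (last char: 'q')
  sorted[8] = qqpqpp$ppq  (last char: 'q')
  sorted[9] = qqqpqpp$pp  (last char: 'p')
Last column: ppq$qppqqp
Original string S is at sorted index 3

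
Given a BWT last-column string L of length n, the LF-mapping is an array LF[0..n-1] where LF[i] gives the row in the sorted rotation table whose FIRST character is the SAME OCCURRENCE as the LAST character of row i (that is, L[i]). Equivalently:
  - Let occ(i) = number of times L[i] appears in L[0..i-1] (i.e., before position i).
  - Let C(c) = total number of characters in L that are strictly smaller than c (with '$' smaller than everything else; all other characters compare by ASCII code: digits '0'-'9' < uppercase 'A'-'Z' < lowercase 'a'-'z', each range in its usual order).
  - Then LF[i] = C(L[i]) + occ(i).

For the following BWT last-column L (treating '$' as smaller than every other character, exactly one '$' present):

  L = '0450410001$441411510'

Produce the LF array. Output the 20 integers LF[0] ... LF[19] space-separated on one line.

Answer: 1 13 18 2 14 7 3 4 5 8 0 15 16 9 17 10 11 19 12 6

Derivation:
Char counts: '$':1, '0':6, '1':6, '4':5, '5':2
C (first-col start): C('$')=0, C('0')=1, C('1')=7, C('4')=13, C('5')=18
L[0]='0': occ=0, LF[0]=C('0')+0=1+0=1
L[1]='4': occ=0, LF[1]=C('4')+0=13+0=13
L[2]='5': occ=0, LF[2]=C('5')+0=18+0=18
L[3]='0': occ=1, LF[3]=C('0')+1=1+1=2
L[4]='4': occ=1, LF[4]=C('4')+1=13+1=14
L[5]='1': occ=0, LF[5]=C('1')+0=7+0=7
L[6]='0': occ=2, LF[6]=C('0')+2=1+2=3
L[7]='0': occ=3, LF[7]=C('0')+3=1+3=4
L[8]='0': occ=4, LF[8]=C('0')+4=1+4=5
L[9]='1': occ=1, LF[9]=C('1')+1=7+1=8
L[10]='$': occ=0, LF[10]=C('$')+0=0+0=0
L[11]='4': occ=2, LF[11]=C('4')+2=13+2=15
L[12]='4': occ=3, LF[12]=C('4')+3=13+3=16
L[13]='1': occ=2, LF[13]=C('1')+2=7+2=9
L[14]='4': occ=4, LF[14]=C('4')+4=13+4=17
L[15]='1': occ=3, LF[15]=C('1')+3=7+3=10
L[16]='1': occ=4, LF[16]=C('1')+4=7+4=11
L[17]='5': occ=1, LF[17]=C('5')+1=18+1=19
L[18]='1': occ=5, LF[18]=C('1')+5=7+5=12
L[19]='0': occ=5, LF[19]=C('0')+5=1+5=6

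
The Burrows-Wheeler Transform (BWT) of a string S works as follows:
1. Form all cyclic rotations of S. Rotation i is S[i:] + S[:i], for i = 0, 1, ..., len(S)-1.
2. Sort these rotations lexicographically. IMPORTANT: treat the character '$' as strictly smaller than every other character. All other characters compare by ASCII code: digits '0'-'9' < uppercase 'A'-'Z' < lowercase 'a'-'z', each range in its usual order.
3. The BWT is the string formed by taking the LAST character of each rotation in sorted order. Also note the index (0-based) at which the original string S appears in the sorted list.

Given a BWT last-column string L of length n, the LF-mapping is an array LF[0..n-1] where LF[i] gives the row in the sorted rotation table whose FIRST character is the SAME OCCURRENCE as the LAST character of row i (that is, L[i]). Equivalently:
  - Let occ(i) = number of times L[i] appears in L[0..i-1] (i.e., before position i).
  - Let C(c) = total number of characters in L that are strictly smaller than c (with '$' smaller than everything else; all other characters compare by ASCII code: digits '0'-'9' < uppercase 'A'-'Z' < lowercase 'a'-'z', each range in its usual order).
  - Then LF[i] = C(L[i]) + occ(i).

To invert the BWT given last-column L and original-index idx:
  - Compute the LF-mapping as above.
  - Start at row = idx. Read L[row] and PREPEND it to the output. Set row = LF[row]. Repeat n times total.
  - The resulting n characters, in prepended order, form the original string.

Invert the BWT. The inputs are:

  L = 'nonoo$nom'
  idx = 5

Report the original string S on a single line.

Answer: omoononn$

Derivation:
LF mapping: 2 5 3 6 7 0 4 8 1
Walk LF starting at row 5, prepending L[row]:
  step 1: row=5, L[5]='$', prepend. Next row=LF[5]=0
  step 2: row=0, L[0]='n', prepend. Next row=LF[0]=2
  step 3: row=2, L[2]='n', prepend. Next row=LF[2]=3
  step 4: row=3, L[3]='o', prepend. Next row=LF[3]=6
  step 5: row=6, L[6]='n', prepend. Next row=LF[6]=4
  step 6: row=4, L[4]='o', prepend. Next row=LF[4]=7
  step 7: row=7, L[7]='o', prepend. Next row=LF[7]=8
  step 8: row=8, L[8]='m', prepend. Next row=LF[8]=1
  step 9: row=1, L[1]='o', prepend. Next row=LF[1]=5
Reversed output: omoononn$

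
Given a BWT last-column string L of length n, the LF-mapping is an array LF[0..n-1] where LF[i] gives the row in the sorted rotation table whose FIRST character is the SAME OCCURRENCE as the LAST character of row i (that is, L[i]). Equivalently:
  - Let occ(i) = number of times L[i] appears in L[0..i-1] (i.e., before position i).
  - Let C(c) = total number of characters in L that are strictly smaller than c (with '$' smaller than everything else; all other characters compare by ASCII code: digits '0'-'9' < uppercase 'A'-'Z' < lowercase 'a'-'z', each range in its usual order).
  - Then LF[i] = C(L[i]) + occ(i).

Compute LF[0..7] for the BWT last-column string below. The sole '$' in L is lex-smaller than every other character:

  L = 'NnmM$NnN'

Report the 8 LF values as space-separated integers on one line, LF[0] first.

Char counts: '$':1, 'M':1, 'N':3, 'm':1, 'n':2
C (first-col start): C('$')=0, C('M')=1, C('N')=2, C('m')=5, C('n')=6
L[0]='N': occ=0, LF[0]=C('N')+0=2+0=2
L[1]='n': occ=0, LF[1]=C('n')+0=6+0=6
L[2]='m': occ=0, LF[2]=C('m')+0=5+0=5
L[3]='M': occ=0, LF[3]=C('M')+0=1+0=1
L[4]='$': occ=0, LF[4]=C('$')+0=0+0=0
L[5]='N': occ=1, LF[5]=C('N')+1=2+1=3
L[6]='n': occ=1, LF[6]=C('n')+1=6+1=7
L[7]='N': occ=2, LF[7]=C('N')+2=2+2=4

Answer: 2 6 5 1 0 3 7 4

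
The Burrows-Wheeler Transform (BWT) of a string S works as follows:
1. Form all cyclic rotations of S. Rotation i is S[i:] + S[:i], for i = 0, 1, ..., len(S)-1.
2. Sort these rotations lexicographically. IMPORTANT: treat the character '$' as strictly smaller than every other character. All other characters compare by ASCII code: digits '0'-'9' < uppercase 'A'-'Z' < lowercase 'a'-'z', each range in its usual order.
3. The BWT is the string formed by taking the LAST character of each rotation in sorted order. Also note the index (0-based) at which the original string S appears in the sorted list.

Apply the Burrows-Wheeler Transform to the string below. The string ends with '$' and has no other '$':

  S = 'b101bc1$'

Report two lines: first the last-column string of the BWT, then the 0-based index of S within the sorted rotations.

Answer: 11cb0$1b
5

Derivation:
All 8 rotations (rotation i = S[i:]+S[:i]):
  rot[0] = b101bc1$
  rot[1] = 101bc1$b
  rot[2] = 01bc1$b1
  rot[3] = 1bc1$b10
  rot[4] = bc1$b101
  rot[5] = c1$b101b
  rot[6] = 1$b101bc
  rot[7] = $b101bc1
Sorted (with $ < everything):
  sorted[0] = $b101bc1  (last char: '1')
  sorted[1] = 01bc1$b1  (last char: '1')
  sorted[2] = 1$b101bc  (last char: 'c')
  sorted[3] = 101bc1$b  (last char: 'b')
  sorted[4] = 1bc1$b10  (last char: '0')
  sorted[5] = b101bc1$  (last char: '$')
  sorted[6] = bc1$b101  (last char: '1')
  sorted[7] = c1$b101b  (last char: 'b')
Last column: 11cb0$1b
Original string S is at sorted index 5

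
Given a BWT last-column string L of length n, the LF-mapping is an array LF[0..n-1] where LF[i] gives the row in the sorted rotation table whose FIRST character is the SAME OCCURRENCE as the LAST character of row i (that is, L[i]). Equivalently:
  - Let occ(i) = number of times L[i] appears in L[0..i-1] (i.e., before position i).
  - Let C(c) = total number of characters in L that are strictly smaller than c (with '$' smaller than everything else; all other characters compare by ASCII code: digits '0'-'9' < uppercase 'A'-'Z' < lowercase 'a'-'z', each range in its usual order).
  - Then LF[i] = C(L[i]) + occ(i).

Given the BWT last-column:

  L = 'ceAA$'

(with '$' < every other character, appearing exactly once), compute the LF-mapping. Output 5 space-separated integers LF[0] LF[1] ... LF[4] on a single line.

Answer: 3 4 1 2 0

Derivation:
Char counts: '$':1, 'A':2, 'c':1, 'e':1
C (first-col start): C('$')=0, C('A')=1, C('c')=3, C('e')=4
L[0]='c': occ=0, LF[0]=C('c')+0=3+0=3
L[1]='e': occ=0, LF[1]=C('e')+0=4+0=4
L[2]='A': occ=0, LF[2]=C('A')+0=1+0=1
L[3]='A': occ=1, LF[3]=C('A')+1=1+1=2
L[4]='$': occ=0, LF[4]=C('$')+0=0+0=0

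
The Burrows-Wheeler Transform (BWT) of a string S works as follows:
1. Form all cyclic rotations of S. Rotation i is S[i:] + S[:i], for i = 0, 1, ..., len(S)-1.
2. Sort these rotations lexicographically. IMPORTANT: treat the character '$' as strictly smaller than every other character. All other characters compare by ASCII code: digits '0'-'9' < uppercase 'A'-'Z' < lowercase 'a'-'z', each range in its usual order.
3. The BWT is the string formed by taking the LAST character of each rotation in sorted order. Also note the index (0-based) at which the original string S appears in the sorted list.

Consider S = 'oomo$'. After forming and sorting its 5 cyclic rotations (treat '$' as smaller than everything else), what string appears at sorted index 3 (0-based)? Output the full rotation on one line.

Answer: omo$o

Derivation:
All 5 rotations (rotation i = S[i:]+S[:i]):
  rot[0] = oomo$
  rot[1] = omo$o
  rot[2] = mo$oo
  rot[3] = o$oom
  rot[4] = $oomo
Sorted (with $ < everything):
  sorted[0] = $oomo
  sorted[1] = mo$oo
  sorted[2] = o$oom
  sorted[3] = omo$o
  sorted[4] = oomo$
sorted[3] = omo$o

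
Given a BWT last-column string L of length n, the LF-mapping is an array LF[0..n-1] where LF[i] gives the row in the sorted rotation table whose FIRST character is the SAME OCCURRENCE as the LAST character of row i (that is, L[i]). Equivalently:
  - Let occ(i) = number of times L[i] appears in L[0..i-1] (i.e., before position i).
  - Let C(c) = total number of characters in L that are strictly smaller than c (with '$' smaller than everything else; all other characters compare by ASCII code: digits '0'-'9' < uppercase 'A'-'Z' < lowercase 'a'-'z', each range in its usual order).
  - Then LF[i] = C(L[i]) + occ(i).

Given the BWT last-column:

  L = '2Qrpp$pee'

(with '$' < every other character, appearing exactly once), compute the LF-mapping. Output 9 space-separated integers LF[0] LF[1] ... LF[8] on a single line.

Answer: 1 2 8 5 6 0 7 3 4

Derivation:
Char counts: '$':1, '2':1, 'Q':1, 'e':2, 'p':3, 'r':1
C (first-col start): C('$')=0, C('2')=1, C('Q')=2, C('e')=3, C('p')=5, C('r')=8
L[0]='2': occ=0, LF[0]=C('2')+0=1+0=1
L[1]='Q': occ=0, LF[1]=C('Q')+0=2+0=2
L[2]='r': occ=0, LF[2]=C('r')+0=8+0=8
L[3]='p': occ=0, LF[3]=C('p')+0=5+0=5
L[4]='p': occ=1, LF[4]=C('p')+1=5+1=6
L[5]='$': occ=0, LF[5]=C('$')+0=0+0=0
L[6]='p': occ=2, LF[6]=C('p')+2=5+2=7
L[7]='e': occ=0, LF[7]=C('e')+0=3+0=3
L[8]='e': occ=1, LF[8]=C('e')+1=3+1=4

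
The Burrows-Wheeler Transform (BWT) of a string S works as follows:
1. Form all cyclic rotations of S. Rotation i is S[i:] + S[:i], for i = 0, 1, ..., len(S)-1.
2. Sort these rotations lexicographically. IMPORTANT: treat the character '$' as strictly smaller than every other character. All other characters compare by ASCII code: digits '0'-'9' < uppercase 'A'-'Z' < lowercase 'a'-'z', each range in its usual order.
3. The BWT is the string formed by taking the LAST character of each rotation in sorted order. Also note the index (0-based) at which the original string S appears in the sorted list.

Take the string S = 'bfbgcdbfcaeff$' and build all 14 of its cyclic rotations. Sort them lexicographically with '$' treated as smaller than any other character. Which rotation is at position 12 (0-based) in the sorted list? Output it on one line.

All 14 rotations (rotation i = S[i:]+S[:i]):
  rot[0] = bfbgcdbfcaeff$
  rot[1] = fbgcdbfcaeff$b
  rot[2] = bgcdbfcaeff$bf
  rot[3] = gcdbfcaeff$bfb
  rot[4] = cdbfcaeff$bfbg
  rot[5] = dbfcaeff$bfbgc
  rot[6] = bfcaeff$bfbgcd
  rot[7] = fcaeff$bfbgcdb
  rot[8] = caeff$bfbgcdbf
  rot[9] = aeff$bfbgcdbfc
  rot[10] = eff$bfbgcdbfca
  rot[11] = ff$bfbgcdbfcae
  rot[12] = f$bfbgcdbfcaef
  rot[13] = $bfbgcdbfcaeff
Sorted (with $ < everything):
  sorted[0] = $bfbgcdbfcaeff
  sorted[1] = aeff$bfbgcdbfc
  sorted[2] = bfbgcdbfcaeff$
  sorted[3] = bfcaeff$bfbgcd
  sorted[4] = bgcdbfcaeff$bf
  sorted[5] = caeff$bfbgcdbf
  sorted[6] = cdbfcaeff$bfbg
  sorted[7] = dbfcaeff$bfbgc
  sorted[8] = eff$bfbgcdbfca
  sorted[9] = f$bfbgcdbfcaef
  sorted[10] = fbgcdbfcaeff$b
  sorted[11] = fcaeff$bfbgcdb
  sorted[12] = ff$bfbgcdbfcae
  sorted[13] = gcdbfcaeff$bfb
sorted[12] = ff$bfbgcdbfcae

Answer: ff$bfbgcdbfcae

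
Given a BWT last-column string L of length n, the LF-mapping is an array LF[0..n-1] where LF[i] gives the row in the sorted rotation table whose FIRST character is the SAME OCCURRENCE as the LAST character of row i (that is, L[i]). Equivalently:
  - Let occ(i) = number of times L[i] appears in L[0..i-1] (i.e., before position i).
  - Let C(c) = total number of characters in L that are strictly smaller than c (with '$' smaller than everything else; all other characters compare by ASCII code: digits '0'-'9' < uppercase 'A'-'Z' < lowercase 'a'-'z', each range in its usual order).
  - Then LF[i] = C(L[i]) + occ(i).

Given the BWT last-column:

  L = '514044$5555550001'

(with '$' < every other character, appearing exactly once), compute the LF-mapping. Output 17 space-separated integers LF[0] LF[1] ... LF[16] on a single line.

Answer: 10 5 7 1 8 9 0 11 12 13 14 15 16 2 3 4 6

Derivation:
Char counts: '$':1, '0':4, '1':2, '4':3, '5':7
C (first-col start): C('$')=0, C('0')=1, C('1')=5, C('4')=7, C('5')=10
L[0]='5': occ=0, LF[0]=C('5')+0=10+0=10
L[1]='1': occ=0, LF[1]=C('1')+0=5+0=5
L[2]='4': occ=0, LF[2]=C('4')+0=7+0=7
L[3]='0': occ=0, LF[3]=C('0')+0=1+0=1
L[4]='4': occ=1, LF[4]=C('4')+1=7+1=8
L[5]='4': occ=2, LF[5]=C('4')+2=7+2=9
L[6]='$': occ=0, LF[6]=C('$')+0=0+0=0
L[7]='5': occ=1, LF[7]=C('5')+1=10+1=11
L[8]='5': occ=2, LF[8]=C('5')+2=10+2=12
L[9]='5': occ=3, LF[9]=C('5')+3=10+3=13
L[10]='5': occ=4, LF[10]=C('5')+4=10+4=14
L[11]='5': occ=5, LF[11]=C('5')+5=10+5=15
L[12]='5': occ=6, LF[12]=C('5')+6=10+6=16
L[13]='0': occ=1, LF[13]=C('0')+1=1+1=2
L[14]='0': occ=2, LF[14]=C('0')+2=1+2=3
L[15]='0': occ=3, LF[15]=C('0')+3=1+3=4
L[16]='1': occ=1, LF[16]=C('1')+1=5+1=6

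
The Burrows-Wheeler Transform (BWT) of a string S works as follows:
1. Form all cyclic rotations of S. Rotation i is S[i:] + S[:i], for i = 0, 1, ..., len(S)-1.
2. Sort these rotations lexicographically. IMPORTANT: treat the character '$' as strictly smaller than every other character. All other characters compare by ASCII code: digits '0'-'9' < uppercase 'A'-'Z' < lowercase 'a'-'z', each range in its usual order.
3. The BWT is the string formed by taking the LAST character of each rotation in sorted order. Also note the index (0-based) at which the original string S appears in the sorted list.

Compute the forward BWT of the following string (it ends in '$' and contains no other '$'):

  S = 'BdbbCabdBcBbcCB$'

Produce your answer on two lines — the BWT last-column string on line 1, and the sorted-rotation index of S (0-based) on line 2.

Answer: BCcd$cbCbdBaBbbB
4

Derivation:
All 16 rotations (rotation i = S[i:]+S[:i]):
  rot[0] = BdbbCabdBcBbcCB$
  rot[1] = dbbCabdBcBbcCB$B
  rot[2] = bbCabdBcBbcCB$Bd
  rot[3] = bCabdBcBbcCB$Bdb
  rot[4] = CabdBcBbcCB$Bdbb
  rot[5] = abdBcBbcCB$BdbbC
  rot[6] = bdBcBbcCB$BdbbCa
  rot[7] = dBcBbcCB$BdbbCab
  rot[8] = BcBbcCB$BdbbCabd
  rot[9] = cBbcCB$BdbbCabdB
  rot[10] = BbcCB$BdbbCabdBc
  rot[11] = bcCB$BdbbCabdBcB
  rot[12] = cCB$BdbbCabdBcBb
  rot[13] = CB$BdbbCabdBcBbc
  rot[14] = B$BdbbCabdBcBbcC
  rot[15] = $BdbbCabdBcBbcCB
Sorted (with $ < everything):
  sorted[0] = $BdbbCabdBcBbcCB  (last char: 'B')
  sorted[1] = B$BdbbCabdBcBbcC  (last char: 'C')
  sorted[2] = BbcCB$BdbbCabdBc  (last char: 'c')
  sorted[3] = BcBbcCB$BdbbCabd  (last char: 'd')
  sorted[4] = BdbbCabdBcBbcCB$  (last char: '$')
  sorted[5] = CB$BdbbCabdBcBbc  (last char: 'c')
  sorted[6] = CabdBcBbcCB$Bdbb  (last char: 'b')
  sorted[7] = abdBcBbcCB$BdbbC  (last char: 'C')
  sorted[8] = bCabdBcBbcCB$Bdb  (last char: 'b')
  sorted[9] = bbCabdBcBbcCB$Bd  (last char: 'd')
  sorted[10] = bcCB$BdbbCabdBcB  (last char: 'B')
  sorted[11] = bdBcBbcCB$BdbbCa  (last char: 'a')
  sorted[12] = cBbcCB$BdbbCabdB  (last char: 'B')
  sorted[13] = cCB$BdbbCabdBcBb  (last char: 'b')
  sorted[14] = dBcBbcCB$BdbbCab  (last char: 'b')
  sorted[15] = dbbCabdBcBbcCB$B  (last char: 'B')
Last column: BCcd$cbCbdBaBbbB
Original string S is at sorted index 4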